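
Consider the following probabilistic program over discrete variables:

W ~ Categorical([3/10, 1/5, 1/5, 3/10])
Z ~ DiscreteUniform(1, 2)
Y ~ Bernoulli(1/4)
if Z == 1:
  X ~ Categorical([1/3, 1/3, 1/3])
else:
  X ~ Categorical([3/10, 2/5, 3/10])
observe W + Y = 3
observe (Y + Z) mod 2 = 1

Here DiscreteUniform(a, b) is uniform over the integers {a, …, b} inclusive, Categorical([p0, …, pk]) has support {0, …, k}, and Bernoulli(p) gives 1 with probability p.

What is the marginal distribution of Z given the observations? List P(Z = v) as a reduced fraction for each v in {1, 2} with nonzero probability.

P(Z=1) = 9/11, P(Z=2) = 2/11

Enumerate traces; 6 have nonzero weight after conditioning:
  (W=2, Z=2, Y=1, X=0) weight 3/400
  (W=2, Z=2, Y=1, X=1) weight 1/100
  (W=2, Z=2, Y=1, X=2) weight 3/400
  (W=3, Z=1, Y=0, X=0) weight 3/80
  (W=3, Z=1, Y=0, X=1) weight 3/80
  (W=3, Z=1, Y=0, X=2) weight 3/80
Group by Z:
  weight(Z=1) = 9/80
  weight(Z=2) = 1/40
Total weight = 9/80 + 1/40 = 11/80
P(Z=1 | obs) = 9/80 / 11/80 = 9/11
P(Z=2 | obs) = 1/40 / 11/80 = 2/11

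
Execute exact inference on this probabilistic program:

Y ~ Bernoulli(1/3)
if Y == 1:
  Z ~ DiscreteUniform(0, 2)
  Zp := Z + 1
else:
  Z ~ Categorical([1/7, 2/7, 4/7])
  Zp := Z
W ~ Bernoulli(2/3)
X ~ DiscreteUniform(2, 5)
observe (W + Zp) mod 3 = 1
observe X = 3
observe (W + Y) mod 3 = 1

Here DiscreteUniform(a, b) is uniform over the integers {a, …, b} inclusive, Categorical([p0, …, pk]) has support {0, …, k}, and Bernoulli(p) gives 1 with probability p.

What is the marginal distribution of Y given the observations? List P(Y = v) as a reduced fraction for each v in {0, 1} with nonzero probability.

Enumerate traces; 2 have nonzero weight after conditioning:
  (Y=0, Z=0, W=1, X=3) weight 1/63
  (Y=1, Z=0, W=0, X=3) weight 1/108
Group by Y:
  weight(Y=0) = 1/63
  weight(Y=1) = 1/108
Total weight = 1/63 + 1/108 = 19/756
P(Y=0 | obs) = 1/63 / 19/756 = 12/19
P(Y=1 | obs) = 1/108 / 19/756 = 7/19

P(Y=0) = 12/19, P(Y=1) = 7/19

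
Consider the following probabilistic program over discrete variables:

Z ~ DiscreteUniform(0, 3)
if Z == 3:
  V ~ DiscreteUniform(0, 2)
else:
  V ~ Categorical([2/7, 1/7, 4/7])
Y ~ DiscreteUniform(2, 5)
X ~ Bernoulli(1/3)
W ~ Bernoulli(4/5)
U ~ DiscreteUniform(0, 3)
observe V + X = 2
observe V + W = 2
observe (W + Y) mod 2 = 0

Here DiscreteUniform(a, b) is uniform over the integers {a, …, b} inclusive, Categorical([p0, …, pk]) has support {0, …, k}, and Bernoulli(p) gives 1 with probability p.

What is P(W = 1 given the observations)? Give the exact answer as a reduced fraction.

Enumerate traces; 64 have nonzero weight after conditioning:
  (Z=0, V=1, Y=3, X=1, W=1, U=0) weight 1/1680
  (Z=0, V=1, Y=3, X=1, W=1, U=1) weight 1/1680
  (Z=0, V=1, Y=3, X=1, W=1, U=2) weight 1/1680
  (Z=0, V=1, Y=3, X=1, W=1, U=3) weight 1/1680
  (Z=0, V=1, Y=5, X=1, W=1, U=0) weight 1/1680
  (Z=0, V=1, Y=5, X=1, W=1, U=1) weight 1/1680
  (Z=0, V=1, Y=5, X=1, W=1, U=2) weight 1/1680
  (Z=0, V=1, Y=5, X=1, W=1, U=3) weight 1/1680
  (Z=0, V=2, Y=2, X=0, W=0, U=0) weight 1/840
  … 55 more
Group by W:
  weight(W=0) = 43/1260
  weight(W=1) = 8/315
Total weight = 43/1260 + 8/315 = 5/84
P(W=0 | obs) = 43/1260 / 5/84 = 43/75
P(W=1 | obs) = 8/315 / 5/84 = 32/75

P(W = 1 | obs) = 32/75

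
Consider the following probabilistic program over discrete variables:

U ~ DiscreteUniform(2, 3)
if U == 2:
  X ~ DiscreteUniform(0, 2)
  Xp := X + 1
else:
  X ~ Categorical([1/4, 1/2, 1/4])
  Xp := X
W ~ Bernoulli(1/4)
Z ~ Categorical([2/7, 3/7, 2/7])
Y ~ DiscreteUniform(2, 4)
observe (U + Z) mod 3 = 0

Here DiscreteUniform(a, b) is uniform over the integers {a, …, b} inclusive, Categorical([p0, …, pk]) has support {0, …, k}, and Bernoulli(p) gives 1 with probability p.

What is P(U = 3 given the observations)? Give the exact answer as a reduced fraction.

P(U = 3 | obs) = 2/5

Enumerate traces; 36 have nonzero weight after conditioning:
  (U=2, X=0, W=0, Z=1, Y=2) weight 1/56
  (U=2, X=0, W=0, Z=1, Y=3) weight 1/56
  (U=2, X=0, W=0, Z=1, Y=4) weight 1/56
  (U=2, X=0, W=1, Z=1, Y=2) weight 1/168
  (U=2, X=0, W=1, Z=1, Y=3) weight 1/168
  (U=2, X=0, W=1, Z=1, Y=4) weight 1/168
  (U=2, X=1, W=0, Z=1, Y=2) weight 1/56
  (U=2, X=1, W=0, Z=1, Y=3) weight 1/56
  (U=3, X=0, W=0, Z=0, Y=2) weight 1/112
  … 27 more
Group by U:
  weight(U=2) = 3/14
  weight(U=3) = 1/7
Total weight = 3/14 + 1/7 = 5/14
P(U=2 | obs) = 3/14 / 5/14 = 3/5
P(U=3 | obs) = 1/7 / 5/14 = 2/5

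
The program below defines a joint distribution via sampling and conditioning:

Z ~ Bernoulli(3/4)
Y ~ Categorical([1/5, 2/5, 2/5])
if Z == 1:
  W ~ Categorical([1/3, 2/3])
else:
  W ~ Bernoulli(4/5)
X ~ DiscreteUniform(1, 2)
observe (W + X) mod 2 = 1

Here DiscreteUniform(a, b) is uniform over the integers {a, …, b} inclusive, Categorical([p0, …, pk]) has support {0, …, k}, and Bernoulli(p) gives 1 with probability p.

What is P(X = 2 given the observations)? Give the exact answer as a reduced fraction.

Enumerate traces; 12 have nonzero weight after conditioning:
  (Z=0, Y=0, W=0, X=1) weight 1/200
  (Z=0, Y=0, W=1, X=2) weight 1/50
  (Z=0, Y=1, W=0, X=1) weight 1/100
  (Z=0, Y=1, W=1, X=2) weight 1/25
  (Z=0, Y=2, W=0, X=1) weight 1/100
  (Z=0, Y=2, W=1, X=2) weight 1/25
  (Z=1, Y=0, W=0, X=1) weight 1/40
  (Z=1, Y=0, W=1, X=2) weight 1/20
  … 4 more
Group by X:
  weight(X=1) = 3/20
  weight(X=2) = 7/20
Total weight = 3/20 + 7/20 = 1/2
P(X=1 | obs) = 3/20 / 1/2 = 3/10
P(X=2 | obs) = 7/20 / 1/2 = 7/10

P(X = 2 | obs) = 7/10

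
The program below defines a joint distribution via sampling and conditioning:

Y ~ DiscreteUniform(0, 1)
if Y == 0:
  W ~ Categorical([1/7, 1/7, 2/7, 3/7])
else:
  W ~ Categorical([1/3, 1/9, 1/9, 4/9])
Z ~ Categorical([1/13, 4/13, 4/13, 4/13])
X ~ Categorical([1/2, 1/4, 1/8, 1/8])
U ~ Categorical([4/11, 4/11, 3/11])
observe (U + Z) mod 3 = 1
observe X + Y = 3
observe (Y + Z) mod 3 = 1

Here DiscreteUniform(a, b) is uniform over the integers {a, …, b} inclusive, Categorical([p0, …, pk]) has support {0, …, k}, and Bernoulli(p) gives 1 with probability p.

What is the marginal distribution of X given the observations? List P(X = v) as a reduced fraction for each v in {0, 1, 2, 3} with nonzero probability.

P(X=2) = 5/9, P(X=3) = 4/9

Enumerate traces; 12 have nonzero weight after conditioning:
  (Y=0, W=0, Z=1, X=3, U=0) weight 1/1001
  (Y=0, W=1, Z=1, X=3, U=0) weight 1/1001
  (Y=0, W=2, Z=1, X=3, U=0) weight 2/1001
  (Y=0, W=3, Z=1, X=3, U=0) weight 3/1001
  (Y=1, W=0, Z=0, X=2, U=1) weight 1/1716
  (Y=1, W=0, Z=3, X=2, U=1) weight 1/429
  (Y=1, W=1, Z=0, X=2, U=1) weight 1/5148
  (Y=1, W=1, Z=3, X=2, U=1) weight 1/1287
  … 4 more
Group by X:
  weight(X=2) = 5/572
  weight(X=3) = 1/143
Total weight = 5/572 + 1/143 = 9/572
P(X=2 | obs) = 5/572 / 9/572 = 5/9
P(X=3 | obs) = 1/143 / 9/572 = 4/9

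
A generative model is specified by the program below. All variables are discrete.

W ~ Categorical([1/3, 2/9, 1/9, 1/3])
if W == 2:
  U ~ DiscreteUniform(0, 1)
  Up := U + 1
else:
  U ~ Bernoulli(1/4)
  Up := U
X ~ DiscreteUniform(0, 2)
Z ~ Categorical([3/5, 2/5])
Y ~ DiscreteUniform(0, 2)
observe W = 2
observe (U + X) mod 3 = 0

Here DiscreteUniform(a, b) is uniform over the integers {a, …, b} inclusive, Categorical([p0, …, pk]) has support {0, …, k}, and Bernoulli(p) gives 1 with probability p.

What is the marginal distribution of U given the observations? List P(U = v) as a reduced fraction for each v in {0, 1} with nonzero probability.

Enumerate traces; 12 have nonzero weight after conditioning:
  (W=2, U=0, X=0, Z=0, Y=0) weight 1/270
  (W=2, U=0, X=0, Z=0, Y=1) weight 1/270
  (W=2, U=0, X=0, Z=0, Y=2) weight 1/270
  (W=2, U=0, X=0, Z=1, Y=0) weight 1/405
  (W=2, U=0, X=0, Z=1, Y=1) weight 1/405
  (W=2, U=0, X=0, Z=1, Y=2) weight 1/405
  (W=2, U=1, X=2, Z=0, Y=0) weight 1/270
  (W=2, U=1, X=2, Z=0, Y=1) weight 1/270
  … 4 more
Group by U:
  weight(U=0) = 1/54
  weight(U=1) = 1/54
Total weight = 1/54 + 1/54 = 1/27
P(U=0 | obs) = 1/54 / 1/27 = 1/2
P(U=1 | obs) = 1/54 / 1/27 = 1/2

P(U=0) = 1/2, P(U=1) = 1/2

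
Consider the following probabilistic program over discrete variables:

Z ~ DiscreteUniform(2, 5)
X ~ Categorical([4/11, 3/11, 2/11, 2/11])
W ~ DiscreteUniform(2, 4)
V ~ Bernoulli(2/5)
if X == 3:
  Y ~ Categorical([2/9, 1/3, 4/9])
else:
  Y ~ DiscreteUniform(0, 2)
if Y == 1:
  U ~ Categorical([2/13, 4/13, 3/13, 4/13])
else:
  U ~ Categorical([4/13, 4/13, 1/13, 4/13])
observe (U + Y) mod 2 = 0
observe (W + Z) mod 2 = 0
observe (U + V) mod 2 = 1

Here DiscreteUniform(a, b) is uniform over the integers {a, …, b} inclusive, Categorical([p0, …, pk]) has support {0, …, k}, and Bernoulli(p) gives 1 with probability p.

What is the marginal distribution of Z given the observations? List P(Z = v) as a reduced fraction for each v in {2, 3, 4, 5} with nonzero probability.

P(Z=2) = 1/3, P(Z=3) = 1/6, P(Z=4) = 1/3, P(Z=5) = 1/6

Enumerate traces; 144 have nonzero weight after conditioning:
  (Z=2, X=0, W=2, V=0, Y=1, U=1) weight 4/2145
  (Z=2, X=0, W=2, V=0, Y=1, U=3) weight 4/2145
  (Z=2, X=0, W=2, V=1, Y=0, U=0) weight 8/6435
  (Z=2, X=0, W=2, V=1, Y=0, U=2) weight 2/6435
  (Z=2, X=0, W=2, V=1, Y=2, U=0) weight 8/6435
  (Z=2, X=0, W=2, V=1, Y=2, U=2) weight 2/6435
  (Z=2, X=0, W=4, V=0, Y=1, U=1) weight 4/2145
  (Z=2, X=0, W=4, V=0, Y=1, U=3) weight 4/2145
  (Z=3, X=0, W=3, V=0, Y=1, U=1) weight 4/2145
  (Z=4, X=0, W=2, V=0, Y=1, U=1) weight 4/2145
  … 134 more
Group by Z:
  weight(Z=2) = 22/585
  weight(Z=3) = 11/585
  weight(Z=4) = 22/585
  weight(Z=5) = 11/585
Total weight = 22/585 + 11/585 + 22/585 + 11/585 = 22/195
P(Z=2 | obs) = 22/585 / 22/195 = 1/3
P(Z=3 | obs) = 11/585 / 22/195 = 1/6
P(Z=4 | obs) = 22/585 / 22/195 = 1/3
P(Z=5 | obs) = 11/585 / 22/195 = 1/6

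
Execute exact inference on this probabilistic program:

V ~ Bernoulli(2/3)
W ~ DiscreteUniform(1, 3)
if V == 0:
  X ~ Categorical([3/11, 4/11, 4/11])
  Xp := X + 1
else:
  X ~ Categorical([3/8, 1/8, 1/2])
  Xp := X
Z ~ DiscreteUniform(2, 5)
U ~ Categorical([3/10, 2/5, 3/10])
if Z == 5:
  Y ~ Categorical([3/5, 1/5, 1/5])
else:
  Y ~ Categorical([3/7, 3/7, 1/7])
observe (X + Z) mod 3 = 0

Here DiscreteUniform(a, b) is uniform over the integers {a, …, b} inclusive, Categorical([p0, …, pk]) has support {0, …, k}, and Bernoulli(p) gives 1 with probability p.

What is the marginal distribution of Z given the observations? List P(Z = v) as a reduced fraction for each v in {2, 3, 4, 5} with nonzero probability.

P(Z=2) = 9/53, P(Z=3) = 15/53, P(Z=4) = 20/53, P(Z=5) = 9/53

Enumerate traces; 216 have nonzero weight after conditioning:
  (V=0, W=1, X=0, Z=3, U=0, Y=0) weight 3/3080
  (V=0, W=1, X=0, Z=3, U=0, Y=1) weight 3/3080
  (V=0, W=1, X=0, Z=3, U=0, Y=2) weight 1/3080
  (V=0, W=1, X=0, Z=3, U=1, Y=0) weight 1/770
  (V=0, W=1, X=0, Z=3, U=1, Y=1) weight 1/770
  (V=0, W=1, X=0, Z=3, U=1, Y=2) weight 1/2310
  (V=0, W=1, X=0, Z=3, U=2, Y=0) weight 3/3080
  (V=0, W=1, X=0, Z=3, U=2, Y=1) weight 3/3080
  (V=0, W=1, X=1, Z=2, U=0, Y=0) weight 1/770
  (V=0, W=1, X=1, Z=5, U=0, Y=0) weight 1/550
  … 206 more
Group by Z:
  weight(Z=2) = 9/176
  weight(Z=3) = 15/176
  weight(Z=4) = 5/44
  weight(Z=5) = 9/176
Total weight = 9/176 + 15/176 + 5/44 + 9/176 = 53/176
P(Z=2 | obs) = 9/176 / 53/176 = 9/53
P(Z=3 | obs) = 15/176 / 53/176 = 15/53
P(Z=4 | obs) = 5/44 / 53/176 = 20/53
P(Z=5 | obs) = 9/176 / 53/176 = 9/53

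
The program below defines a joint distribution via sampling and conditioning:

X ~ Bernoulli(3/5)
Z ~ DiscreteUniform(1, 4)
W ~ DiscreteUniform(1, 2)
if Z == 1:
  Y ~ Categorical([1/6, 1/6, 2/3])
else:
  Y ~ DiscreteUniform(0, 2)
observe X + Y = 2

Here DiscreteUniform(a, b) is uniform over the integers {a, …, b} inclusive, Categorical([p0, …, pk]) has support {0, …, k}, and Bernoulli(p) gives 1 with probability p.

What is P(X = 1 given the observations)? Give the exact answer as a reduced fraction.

P(X = 1 | obs) = 21/41

Enumerate traces; 16 have nonzero weight after conditioning:
  (X=0, Z=1, W=1, Y=2) weight 1/30
  (X=0, Z=1, W=2, Y=2) weight 1/30
  (X=0, Z=2, W=1, Y=2) weight 1/60
  (X=0, Z=2, W=2, Y=2) weight 1/60
  (X=0, Z=3, W=1, Y=2) weight 1/60
  (X=0, Z=3, W=2, Y=2) weight 1/60
  (X=0, Z=4, W=1, Y=2) weight 1/60
  (X=0, Z=4, W=2, Y=2) weight 1/60
  (X=1, Z=1, W=1, Y=1) weight 1/80
  … 7 more
Group by X:
  weight(X=0) = 1/6
  weight(X=1) = 7/40
Total weight = 1/6 + 7/40 = 41/120
P(X=0 | obs) = 1/6 / 41/120 = 20/41
P(X=1 | obs) = 7/40 / 41/120 = 21/41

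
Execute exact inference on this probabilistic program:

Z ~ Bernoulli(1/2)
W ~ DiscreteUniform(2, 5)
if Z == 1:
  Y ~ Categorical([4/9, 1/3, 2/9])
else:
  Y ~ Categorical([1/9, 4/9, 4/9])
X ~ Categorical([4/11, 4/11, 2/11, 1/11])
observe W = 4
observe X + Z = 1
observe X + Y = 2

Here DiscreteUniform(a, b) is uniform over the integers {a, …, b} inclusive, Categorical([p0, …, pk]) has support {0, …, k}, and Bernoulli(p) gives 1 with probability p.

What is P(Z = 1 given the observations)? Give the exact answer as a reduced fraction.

P(Z = 1 | obs) = 1/3

Enumerate traces; 2 have nonzero weight after conditioning:
  (Z=0, W=4, Y=1, X=1) weight 2/99
  (Z=1, W=4, Y=2, X=0) weight 1/99
Group by Z:
  weight(Z=0) = 2/99
  weight(Z=1) = 1/99
Total weight = 2/99 + 1/99 = 1/33
P(Z=0 | obs) = 2/99 / 1/33 = 2/3
P(Z=1 | obs) = 1/99 / 1/33 = 1/3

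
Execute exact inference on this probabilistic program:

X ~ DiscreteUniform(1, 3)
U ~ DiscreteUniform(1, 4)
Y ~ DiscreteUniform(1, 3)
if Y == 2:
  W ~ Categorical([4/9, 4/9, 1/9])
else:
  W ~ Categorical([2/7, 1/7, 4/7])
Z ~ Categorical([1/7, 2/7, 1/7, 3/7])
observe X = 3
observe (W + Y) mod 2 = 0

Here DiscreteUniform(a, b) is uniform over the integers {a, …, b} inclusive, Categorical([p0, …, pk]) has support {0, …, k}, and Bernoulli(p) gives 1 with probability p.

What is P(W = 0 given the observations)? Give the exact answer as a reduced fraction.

P(W = 0 | obs) = 28/53

Enumerate traces; 64 have nonzero weight after conditioning:
  (X=3, U=1, Y=1, W=1, Z=0) weight 1/1764
  (X=3, U=1, Y=1, W=1, Z=1) weight 1/882
  (X=3, U=1, Y=1, W=1, Z=2) weight 1/1764
  (X=3, U=1, Y=1, W=1, Z=3) weight 1/588
  (X=3, U=1, Y=2, W=0, Z=0) weight 1/567
  (X=3, U=1, Y=2, W=0, Z=1) weight 2/567
  (X=3, U=1, Y=2, W=0, Z=2) weight 1/567
  (X=3, U=1, Y=2, W=0, Z=3) weight 1/189
  (X=3, U=1, Y=2, W=2, Z=0) weight 1/2268
  … 55 more
Group by W:
  weight(W=0) = 4/81
  weight(W=1) = 2/63
  weight(W=2) = 1/81
Total weight = 4/81 + 2/63 + 1/81 = 53/567
P(W=0 | obs) = 4/81 / 53/567 = 28/53
P(W=1 | obs) = 2/63 / 53/567 = 18/53
P(W=2 | obs) = 1/81 / 53/567 = 7/53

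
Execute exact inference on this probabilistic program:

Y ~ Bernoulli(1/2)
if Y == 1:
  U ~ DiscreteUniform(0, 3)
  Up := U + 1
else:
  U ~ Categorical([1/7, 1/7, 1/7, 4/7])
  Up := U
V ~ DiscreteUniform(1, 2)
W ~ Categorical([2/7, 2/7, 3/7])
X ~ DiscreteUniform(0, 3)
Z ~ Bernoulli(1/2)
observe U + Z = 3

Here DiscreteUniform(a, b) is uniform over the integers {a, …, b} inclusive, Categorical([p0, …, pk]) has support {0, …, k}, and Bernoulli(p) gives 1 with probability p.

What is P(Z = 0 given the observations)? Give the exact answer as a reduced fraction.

P(Z = 0 | obs) = 23/34

Enumerate traces; 96 have nonzero weight after conditioning:
  (Y=0, U=2, V=1, W=0, X=0, Z=1) weight 1/784
  (Y=0, U=2, V=1, W=0, X=1, Z=1) weight 1/784
  (Y=0, U=2, V=1, W=0, X=2, Z=1) weight 1/784
  (Y=0, U=2, V=1, W=0, X=3, Z=1) weight 1/784
  (Y=0, U=2, V=1, W=1, X=0, Z=1) weight 1/784
  (Y=0, U=2, V=1, W=1, X=1, Z=1) weight 1/784
  (Y=0, U=2, V=1, W=1, X=2, Z=1) weight 1/784
  (Y=0, U=2, V=1, W=1, X=3, Z=1) weight 1/784
  (Y=0, U=3, V=1, W=0, X=0, Z=0) weight 1/196
  … 87 more
Group by Z:
  weight(Z=0) = 23/112
  weight(Z=1) = 11/112
Total weight = 23/112 + 11/112 = 17/56
P(Z=0 | obs) = 23/112 / 17/56 = 23/34
P(Z=1 | obs) = 11/112 / 17/56 = 11/34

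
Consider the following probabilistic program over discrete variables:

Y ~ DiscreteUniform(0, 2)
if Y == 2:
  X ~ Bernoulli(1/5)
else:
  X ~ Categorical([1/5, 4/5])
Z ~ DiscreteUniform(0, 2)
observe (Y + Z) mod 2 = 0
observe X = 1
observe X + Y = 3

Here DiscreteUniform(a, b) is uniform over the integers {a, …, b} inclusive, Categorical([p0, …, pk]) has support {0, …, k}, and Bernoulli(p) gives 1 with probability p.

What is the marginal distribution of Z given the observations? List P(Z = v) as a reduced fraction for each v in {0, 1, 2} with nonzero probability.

Enumerate traces; 2 have nonzero weight after conditioning:
  (Y=2, X=1, Z=0) weight 1/45
  (Y=2, X=1, Z=2) weight 1/45
Group by Z:
  weight(Z=0) = 1/45
  weight(Z=2) = 1/45
Total weight = 1/45 + 1/45 = 2/45
P(Z=0 | obs) = 1/45 / 2/45 = 1/2
P(Z=2 | obs) = 1/45 / 2/45 = 1/2

P(Z=0) = 1/2, P(Z=2) = 1/2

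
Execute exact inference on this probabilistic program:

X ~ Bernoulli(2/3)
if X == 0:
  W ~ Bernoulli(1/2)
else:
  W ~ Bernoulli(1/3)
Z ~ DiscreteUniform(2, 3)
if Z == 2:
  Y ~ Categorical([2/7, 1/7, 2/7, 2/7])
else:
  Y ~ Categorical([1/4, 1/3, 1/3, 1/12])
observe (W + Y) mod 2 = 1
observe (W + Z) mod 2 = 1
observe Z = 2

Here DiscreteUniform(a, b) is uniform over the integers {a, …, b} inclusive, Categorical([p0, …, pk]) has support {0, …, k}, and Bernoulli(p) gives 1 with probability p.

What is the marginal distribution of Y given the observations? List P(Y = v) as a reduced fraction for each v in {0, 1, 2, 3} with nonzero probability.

P(Y=0) = 1/2, P(Y=2) = 1/2

Enumerate traces; 4 have nonzero weight after conditioning:
  (X=0, W=1, Z=2, Y=0) weight 1/42
  (X=0, W=1, Z=2, Y=2) weight 1/42
  (X=1, W=1, Z=2, Y=0) weight 2/63
  (X=1, W=1, Z=2, Y=2) weight 2/63
Group by Y:
  weight(Y=0) = 1/18
  weight(Y=2) = 1/18
Total weight = 1/18 + 1/18 = 1/9
P(Y=0 | obs) = 1/18 / 1/9 = 1/2
P(Y=2 | obs) = 1/18 / 1/9 = 1/2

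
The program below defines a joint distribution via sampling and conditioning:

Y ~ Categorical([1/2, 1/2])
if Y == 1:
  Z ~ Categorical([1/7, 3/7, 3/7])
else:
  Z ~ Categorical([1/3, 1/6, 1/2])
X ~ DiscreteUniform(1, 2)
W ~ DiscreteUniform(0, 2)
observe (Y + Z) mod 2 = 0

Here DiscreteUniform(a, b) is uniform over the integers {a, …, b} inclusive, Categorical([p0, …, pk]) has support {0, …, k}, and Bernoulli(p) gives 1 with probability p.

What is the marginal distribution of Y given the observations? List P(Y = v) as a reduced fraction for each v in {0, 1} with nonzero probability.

P(Y=0) = 35/53, P(Y=1) = 18/53

Enumerate traces; 18 have nonzero weight after conditioning:
  (Y=0, Z=0, X=1, W=0) weight 1/36
  (Y=0, Z=0, X=1, W=1) weight 1/36
  (Y=0, Z=0, X=1, W=2) weight 1/36
  (Y=0, Z=0, X=2, W=0) weight 1/36
  (Y=0, Z=0, X=2, W=1) weight 1/36
  (Y=0, Z=0, X=2, W=2) weight 1/36
  (Y=0, Z=2, X=1, W=0) weight 1/24
  (Y=0, Z=2, X=1, W=1) weight 1/24
  (Y=1, Z=1, X=1, W=0) weight 1/28
  … 9 more
Group by Y:
  weight(Y=0) = 5/12
  weight(Y=1) = 3/14
Total weight = 5/12 + 3/14 = 53/84
P(Y=0 | obs) = 5/12 / 53/84 = 35/53
P(Y=1 | obs) = 3/14 / 53/84 = 18/53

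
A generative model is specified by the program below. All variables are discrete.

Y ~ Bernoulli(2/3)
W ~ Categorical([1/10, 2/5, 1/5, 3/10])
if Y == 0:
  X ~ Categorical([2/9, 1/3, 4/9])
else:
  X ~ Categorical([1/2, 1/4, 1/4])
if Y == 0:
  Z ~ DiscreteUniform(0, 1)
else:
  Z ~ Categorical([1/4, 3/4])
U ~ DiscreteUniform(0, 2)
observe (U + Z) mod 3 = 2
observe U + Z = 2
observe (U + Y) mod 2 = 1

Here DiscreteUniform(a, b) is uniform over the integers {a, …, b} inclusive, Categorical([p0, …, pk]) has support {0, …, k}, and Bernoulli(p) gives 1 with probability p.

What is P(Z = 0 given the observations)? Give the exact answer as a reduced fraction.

Enumerate traces; 24 have nonzero weight after conditioning:
  (Y=0, W=0, X=0, Z=1, U=1) weight 1/810
  (Y=0, W=0, X=1, Z=1, U=1) weight 1/540
  (Y=0, W=0, X=2, Z=1, U=1) weight 1/405
  (Y=0, W=1, X=0, Z=1, U=1) weight 2/405
  (Y=0, W=1, X=1, Z=1, U=1) weight 1/135
  (Y=0, W=1, X=2, Z=1, U=1) weight 4/405
  (Y=0, W=2, X=0, Z=1, U=1) weight 1/405
  (Y=0, W=2, X=1, Z=1, U=1) weight 1/270
  (Y=1, W=0, X=0, Z=0, U=2) weight 1/360
  … 15 more
Group by Z:
  weight(Z=0) = 1/18
  weight(Z=1) = 1/18
Total weight = 1/18 + 1/18 = 1/9
P(Z=0 | obs) = 1/18 / 1/9 = 1/2
P(Z=1 | obs) = 1/18 / 1/9 = 1/2

P(Z = 0 | obs) = 1/2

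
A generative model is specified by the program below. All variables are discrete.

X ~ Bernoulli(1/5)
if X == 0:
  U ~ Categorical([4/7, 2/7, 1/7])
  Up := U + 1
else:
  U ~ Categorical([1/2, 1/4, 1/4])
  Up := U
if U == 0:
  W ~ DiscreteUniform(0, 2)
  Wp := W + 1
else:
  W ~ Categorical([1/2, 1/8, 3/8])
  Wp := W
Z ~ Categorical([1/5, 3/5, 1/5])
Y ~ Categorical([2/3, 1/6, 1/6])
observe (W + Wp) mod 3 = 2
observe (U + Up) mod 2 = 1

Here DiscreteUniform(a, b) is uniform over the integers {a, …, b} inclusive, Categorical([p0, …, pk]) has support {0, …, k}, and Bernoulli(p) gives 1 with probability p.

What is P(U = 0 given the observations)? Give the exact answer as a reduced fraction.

P(U = 0 | obs) = 32/41

Enumerate traces; 27 have nonzero weight after conditioning:
  (X=0, U=0, W=2, Z=0, Y=0) weight 32/1575
  (X=0, U=0, W=2, Z=0, Y=1) weight 8/1575
  (X=0, U=0, W=2, Z=0, Y=2) weight 8/1575
  (X=0, U=0, W=2, Z=1, Y=0) weight 32/525
  (X=0, U=0, W=2, Z=1, Y=1) weight 8/525
  (X=0, U=0, W=2, Z=1, Y=2) weight 8/525
  (X=0, U=0, W=2, Z=2, Y=0) weight 32/1575
  (X=0, U=0, W=2, Z=2, Y=1) weight 8/1575
  (X=0, U=1, W=1, Z=0, Y=0) weight 2/525
  (X=0, U=2, W=1, Z=0, Y=0) weight 1/525
  … 17 more
Group by U:
  weight(U=0) = 16/105
  weight(U=1) = 1/35
  weight(U=2) = 1/70
Total weight = 16/105 + 1/35 + 1/70 = 41/210
P(U=0 | obs) = 16/105 / 41/210 = 32/41
P(U=1 | obs) = 1/35 / 41/210 = 6/41
P(U=2 | obs) = 1/70 / 41/210 = 3/41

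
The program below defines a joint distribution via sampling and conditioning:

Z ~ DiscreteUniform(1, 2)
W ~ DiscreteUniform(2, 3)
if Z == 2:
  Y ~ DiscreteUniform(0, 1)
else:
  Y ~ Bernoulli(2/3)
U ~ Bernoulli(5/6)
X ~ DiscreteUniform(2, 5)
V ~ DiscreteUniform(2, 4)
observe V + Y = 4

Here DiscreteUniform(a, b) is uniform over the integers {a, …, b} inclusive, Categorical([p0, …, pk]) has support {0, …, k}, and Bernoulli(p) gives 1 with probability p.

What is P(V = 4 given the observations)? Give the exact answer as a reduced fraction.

P(V = 4 | obs) = 5/12

Enumerate traces; 64 have nonzero weight after conditioning:
  (Z=1, W=2, Y=0, U=0, X=2, V=4) weight 1/864
  (Z=1, W=2, Y=0, U=0, X=3, V=4) weight 1/864
  (Z=1, W=2, Y=0, U=0, X=4, V=4) weight 1/864
  (Z=1, W=2, Y=0, U=0, X=5, V=4) weight 1/864
  (Z=1, W=2, Y=0, U=1, X=2, V=4) weight 5/864
  (Z=1, W=2, Y=0, U=1, X=3, V=4) weight 5/864
  (Z=1, W=2, Y=0, U=1, X=4, V=4) weight 5/864
  (Z=1, W=2, Y=0, U=1, X=5, V=4) weight 5/864
  (Z=1, W=2, Y=1, U=0, X=2, V=3) weight 1/432
  … 55 more
Group by V:
  weight(V=3) = 7/36
  weight(V=4) = 5/36
Total weight = 7/36 + 5/36 = 1/3
P(V=3 | obs) = 7/36 / 1/3 = 7/12
P(V=4 | obs) = 5/36 / 1/3 = 5/12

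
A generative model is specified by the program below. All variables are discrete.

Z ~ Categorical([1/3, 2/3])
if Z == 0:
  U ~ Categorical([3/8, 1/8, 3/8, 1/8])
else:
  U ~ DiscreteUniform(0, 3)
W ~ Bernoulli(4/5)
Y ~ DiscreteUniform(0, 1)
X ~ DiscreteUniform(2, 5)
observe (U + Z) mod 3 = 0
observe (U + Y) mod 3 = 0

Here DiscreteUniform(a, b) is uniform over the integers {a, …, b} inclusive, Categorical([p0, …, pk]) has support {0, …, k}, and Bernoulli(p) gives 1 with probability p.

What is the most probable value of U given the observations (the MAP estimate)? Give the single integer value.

argmax_v P(U = v | obs) = 2

Enumerate traces; 24 have nonzero weight after conditioning:
  (Z=0, U=0, W=0, Y=0, X=2) weight 1/320
  (Z=0, U=0, W=0, Y=0, X=3) weight 1/320
  (Z=0, U=0, W=0, Y=0, X=4) weight 1/320
  (Z=0, U=0, W=0, Y=0, X=5) weight 1/320
  (Z=0, U=0, W=1, Y=0, X=2) weight 1/80
  (Z=0, U=0, W=1, Y=0, X=3) weight 1/80
  (Z=0, U=0, W=1, Y=0, X=4) weight 1/80
  (Z=0, U=0, W=1, Y=0, X=5) weight 1/80
  (Z=0, U=3, W=0, Y=0, X=2) weight 1/960
  (Z=1, U=2, W=0, Y=1, X=2) weight 1/240
  … 14 more
Group by U:
  weight(U=0) = 1/16
  weight(U=2) = 1/12
  weight(U=3) = 1/48
Total weight = 1/16 + 1/12 + 1/48 = 1/6
P(U=0 | obs) = 1/16 / 1/6 = 3/8
P(U=2 | obs) = 1/12 / 1/6 = 1/2
P(U=3 | obs) = 1/48 / 1/6 = 1/8
argmax = 2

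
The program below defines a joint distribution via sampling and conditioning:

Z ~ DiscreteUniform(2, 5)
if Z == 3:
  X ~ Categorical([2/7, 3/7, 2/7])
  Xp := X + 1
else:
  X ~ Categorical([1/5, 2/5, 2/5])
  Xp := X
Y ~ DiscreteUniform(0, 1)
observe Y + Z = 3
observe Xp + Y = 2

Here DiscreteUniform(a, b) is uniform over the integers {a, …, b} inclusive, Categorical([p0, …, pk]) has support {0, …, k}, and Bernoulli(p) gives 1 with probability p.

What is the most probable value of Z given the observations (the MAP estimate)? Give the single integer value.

argmax_v P(Z = v | obs) = 3

Enumerate traces; 2 have nonzero weight after conditioning:
  (Z=2, X=1, Y=1) weight 1/20
  (Z=3, X=1, Y=0) weight 3/56
Group by Z:
  weight(Z=2) = 1/20
  weight(Z=3) = 3/56
Total weight = 1/20 + 3/56 = 29/280
P(Z=2 | obs) = 1/20 / 29/280 = 14/29
P(Z=3 | obs) = 3/56 / 29/280 = 15/29
argmax = 3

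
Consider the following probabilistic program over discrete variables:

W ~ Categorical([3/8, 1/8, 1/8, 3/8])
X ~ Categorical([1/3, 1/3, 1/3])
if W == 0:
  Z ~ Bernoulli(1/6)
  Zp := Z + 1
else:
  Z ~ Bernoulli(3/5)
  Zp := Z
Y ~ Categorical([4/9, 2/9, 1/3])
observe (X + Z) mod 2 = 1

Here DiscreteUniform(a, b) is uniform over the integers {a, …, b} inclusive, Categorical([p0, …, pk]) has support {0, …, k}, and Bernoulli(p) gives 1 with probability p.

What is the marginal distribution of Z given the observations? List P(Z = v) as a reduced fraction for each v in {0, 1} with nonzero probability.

P(Z=0) = 9/23, P(Z=1) = 14/23

Enumerate traces; 36 have nonzero weight after conditioning:
  (W=0, X=0, Z=1, Y=0) weight 1/108
  (W=0, X=0, Z=1, Y=1) weight 1/216
  (W=0, X=0, Z=1, Y=2) weight 1/144
  (W=0, X=1, Z=0, Y=0) weight 5/108
  (W=0, X=1, Z=0, Y=1) weight 5/216
  (W=0, X=1, Z=0, Y=2) weight 5/144
  (W=0, X=2, Z=1, Y=0) weight 1/108
  (W=0, X=2, Z=1, Y=1) weight 1/216
  … 28 more
Group by Z:
  weight(Z=0) = 3/16
  weight(Z=1) = 7/24
Total weight = 3/16 + 7/24 = 23/48
P(Z=0 | obs) = 3/16 / 23/48 = 9/23
P(Z=1 | obs) = 7/24 / 23/48 = 14/23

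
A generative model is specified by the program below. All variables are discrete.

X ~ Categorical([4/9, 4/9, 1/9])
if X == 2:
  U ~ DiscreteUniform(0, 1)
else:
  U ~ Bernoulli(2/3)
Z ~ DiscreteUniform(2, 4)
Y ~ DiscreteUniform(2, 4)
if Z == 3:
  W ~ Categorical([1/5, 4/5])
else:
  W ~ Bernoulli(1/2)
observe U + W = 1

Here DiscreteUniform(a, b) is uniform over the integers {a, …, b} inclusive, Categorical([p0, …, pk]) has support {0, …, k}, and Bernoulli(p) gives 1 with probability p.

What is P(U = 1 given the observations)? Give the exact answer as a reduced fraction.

Enumerate traces; 54 have nonzero weight after conditioning:
  (X=0, U=0, Z=2, Y=2, W=1) weight 2/243
  (X=0, U=0, Z=2, Y=3, W=1) weight 2/243
  (X=0, U=0, Z=2, Y=4, W=1) weight 2/243
  (X=0, U=0, Z=3, Y=2, W=1) weight 16/1215
  (X=0, U=0, Z=3, Y=3, W=1) weight 16/1215
  (X=0, U=0, Z=3, Y=4, W=1) weight 16/1215
  (X=0, U=0, Z=4, Y=2, W=1) weight 2/243
  (X=0, U=0, Z=4, Y=3, W=1) weight 2/243
  (X=0, U=1, Z=2, Y=2, W=0) weight 4/243
  … 45 more
Group by U:
  weight(U=0) = 19/90
  weight(U=1) = 7/27
Total weight = 19/90 + 7/27 = 127/270
P(U=0 | obs) = 19/90 / 127/270 = 57/127
P(U=1 | obs) = 7/27 / 127/270 = 70/127

P(U = 1 | obs) = 70/127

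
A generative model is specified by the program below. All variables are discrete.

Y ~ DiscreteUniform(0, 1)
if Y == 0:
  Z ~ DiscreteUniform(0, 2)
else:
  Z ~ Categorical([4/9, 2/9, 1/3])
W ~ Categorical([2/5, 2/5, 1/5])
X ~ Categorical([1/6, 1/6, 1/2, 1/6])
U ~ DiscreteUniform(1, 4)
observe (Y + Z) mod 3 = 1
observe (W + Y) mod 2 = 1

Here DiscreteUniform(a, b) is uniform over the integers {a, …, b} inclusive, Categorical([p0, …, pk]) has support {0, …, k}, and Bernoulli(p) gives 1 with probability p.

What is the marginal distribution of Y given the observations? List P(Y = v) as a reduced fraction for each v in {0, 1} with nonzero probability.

Enumerate traces; 48 have nonzero weight after conditioning:
  (Y=0, Z=1, W=1, X=0, U=1) weight 1/360
  (Y=0, Z=1, W=1, X=0, U=2) weight 1/360
  (Y=0, Z=1, W=1, X=0, U=3) weight 1/360
  (Y=0, Z=1, W=1, X=0, U=4) weight 1/360
  (Y=0, Z=1, W=1, X=1, U=1) weight 1/360
  (Y=0, Z=1, W=1, X=1, U=2) weight 1/360
  (Y=0, Z=1, W=1, X=1, U=3) weight 1/360
  (Y=0, Z=1, W=1, X=1, U=4) weight 1/360
  (Y=1, Z=0, W=0, X=0, U=1) weight 1/270
  … 39 more
Group by Y:
  weight(Y=0) = 1/15
  weight(Y=1) = 2/15
Total weight = 1/15 + 2/15 = 1/5
P(Y=0 | obs) = 1/15 / 1/5 = 1/3
P(Y=1 | obs) = 2/15 / 1/5 = 2/3

P(Y=0) = 1/3, P(Y=1) = 2/3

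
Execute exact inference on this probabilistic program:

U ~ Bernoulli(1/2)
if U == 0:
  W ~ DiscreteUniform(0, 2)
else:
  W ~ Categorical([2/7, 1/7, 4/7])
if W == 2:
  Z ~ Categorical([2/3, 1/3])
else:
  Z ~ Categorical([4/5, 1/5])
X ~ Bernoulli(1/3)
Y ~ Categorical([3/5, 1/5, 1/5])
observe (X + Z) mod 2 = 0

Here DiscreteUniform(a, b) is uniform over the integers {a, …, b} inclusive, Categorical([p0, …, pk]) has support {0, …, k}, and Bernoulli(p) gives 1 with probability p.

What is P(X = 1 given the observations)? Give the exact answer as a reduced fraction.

P(X = 1 | obs) = 41/274

Enumerate traces; 36 have nonzero weight after conditioning:
  (U=0, W=0, Z=0, X=0, Y=0) weight 4/75
  (U=0, W=0, Z=0, X=0, Y=1) weight 4/225
  (U=0, W=0, Z=0, X=0, Y=2) weight 4/225
  (U=0, W=0, Z=1, X=1, Y=0) weight 1/150
  (U=0, W=0, Z=1, X=1, Y=1) weight 1/450
  (U=0, W=0, Z=1, X=1, Y=2) weight 1/450
  (U=0, W=1, Z=0, X=0, Y=0) weight 4/75
  (U=0, W=1, Z=0, X=0, Y=1) weight 4/225
  … 28 more
Group by X:
  weight(X=0) = 466/945
  weight(X=1) = 82/945
Total weight = 466/945 + 82/945 = 548/945
P(X=0 | obs) = 466/945 / 548/945 = 233/274
P(X=1 | obs) = 82/945 / 548/945 = 41/274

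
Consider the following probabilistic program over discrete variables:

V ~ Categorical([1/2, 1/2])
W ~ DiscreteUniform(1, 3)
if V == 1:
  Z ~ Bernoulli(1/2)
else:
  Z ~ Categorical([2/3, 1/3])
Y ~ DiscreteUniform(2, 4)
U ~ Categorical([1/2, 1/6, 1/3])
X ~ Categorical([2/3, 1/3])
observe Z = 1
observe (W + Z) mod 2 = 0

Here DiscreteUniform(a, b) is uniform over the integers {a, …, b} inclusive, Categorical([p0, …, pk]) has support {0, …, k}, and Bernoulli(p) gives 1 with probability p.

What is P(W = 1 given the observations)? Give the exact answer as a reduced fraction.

P(W = 1 | obs) = 1/2

Enumerate traces; 72 have nonzero weight after conditioning:
  (V=0, W=1, Z=1, Y=2, U=0, X=0) weight 1/162
  (V=0, W=1, Z=1, Y=2, U=0, X=1) weight 1/324
  (V=0, W=1, Z=1, Y=2, U=1, X=0) weight 1/486
  (V=0, W=1, Z=1, Y=2, U=1, X=1) weight 1/972
  (V=0, W=1, Z=1, Y=2, U=2, X=0) weight 1/243
  (V=0, W=1, Z=1, Y=2, U=2, X=1) weight 1/486
  (V=0, W=1, Z=1, Y=3, U=0, X=0) weight 1/162
  (V=0, W=1, Z=1, Y=3, U=0, X=1) weight 1/324
  (V=0, W=3, Z=1, Y=2, U=0, X=0) weight 1/162
  … 63 more
Group by W:
  weight(W=1) = 5/36
  weight(W=3) = 5/36
Total weight = 5/36 + 5/36 = 5/18
P(W=1 | obs) = 5/36 / 5/18 = 1/2
P(W=3 | obs) = 5/36 / 5/18 = 1/2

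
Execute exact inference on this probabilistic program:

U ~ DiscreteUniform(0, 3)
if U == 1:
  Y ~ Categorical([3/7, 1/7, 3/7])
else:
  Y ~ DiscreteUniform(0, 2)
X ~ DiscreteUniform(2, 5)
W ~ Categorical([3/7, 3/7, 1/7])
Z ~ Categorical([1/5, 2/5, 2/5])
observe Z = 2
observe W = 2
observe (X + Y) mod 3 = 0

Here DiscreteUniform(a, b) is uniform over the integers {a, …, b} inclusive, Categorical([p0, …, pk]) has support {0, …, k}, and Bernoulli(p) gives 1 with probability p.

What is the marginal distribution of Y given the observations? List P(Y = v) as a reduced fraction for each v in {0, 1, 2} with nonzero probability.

Enumerate traces; 16 have nonzero weight after conditioning:
  (U=0, Y=0, X=3, W=2, Z=2) weight 1/840
  (U=0, Y=1, X=2, W=2, Z=2) weight 1/840
  (U=0, Y=1, X=5, W=2, Z=2) weight 1/840
  (U=0, Y=2, X=4, W=2, Z=2) weight 1/840
  (U=1, Y=0, X=3, W=2, Z=2) weight 3/1960
  (U=1, Y=1, X=2, W=2, Z=2) weight 1/1960
  (U=1, Y=1, X=5, W=2, Z=2) weight 1/1960
  (U=1, Y=2, X=4, W=2, Z=2) weight 3/1960
  … 8 more
Group by Y:
  weight(Y=0) = 1/196
  weight(Y=1) = 2/245
  weight(Y=2) = 1/196
Total weight = 1/196 + 2/245 + 1/196 = 9/490
P(Y=0 | obs) = 1/196 / 9/490 = 5/18
P(Y=1 | obs) = 2/245 / 9/490 = 4/9
P(Y=2 | obs) = 1/196 / 9/490 = 5/18

P(Y=0) = 5/18, P(Y=1) = 4/9, P(Y=2) = 5/18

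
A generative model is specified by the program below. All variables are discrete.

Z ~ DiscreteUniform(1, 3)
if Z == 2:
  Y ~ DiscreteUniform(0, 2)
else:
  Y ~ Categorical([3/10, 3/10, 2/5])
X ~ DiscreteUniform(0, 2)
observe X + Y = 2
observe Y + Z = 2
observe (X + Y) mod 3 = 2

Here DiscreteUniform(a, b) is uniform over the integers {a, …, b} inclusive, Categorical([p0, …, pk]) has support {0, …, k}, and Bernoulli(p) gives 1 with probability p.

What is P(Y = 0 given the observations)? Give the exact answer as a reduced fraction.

P(Y = 0 | obs) = 10/19

Enumerate traces; 2 have nonzero weight after conditioning:
  (Z=1, Y=1, X=1) weight 1/30
  (Z=2, Y=0, X=2) weight 1/27
Group by Y:
  weight(Y=0) = 1/27
  weight(Y=1) = 1/30
Total weight = 1/27 + 1/30 = 19/270
P(Y=0 | obs) = 1/27 / 19/270 = 10/19
P(Y=1 | obs) = 1/30 / 19/270 = 9/19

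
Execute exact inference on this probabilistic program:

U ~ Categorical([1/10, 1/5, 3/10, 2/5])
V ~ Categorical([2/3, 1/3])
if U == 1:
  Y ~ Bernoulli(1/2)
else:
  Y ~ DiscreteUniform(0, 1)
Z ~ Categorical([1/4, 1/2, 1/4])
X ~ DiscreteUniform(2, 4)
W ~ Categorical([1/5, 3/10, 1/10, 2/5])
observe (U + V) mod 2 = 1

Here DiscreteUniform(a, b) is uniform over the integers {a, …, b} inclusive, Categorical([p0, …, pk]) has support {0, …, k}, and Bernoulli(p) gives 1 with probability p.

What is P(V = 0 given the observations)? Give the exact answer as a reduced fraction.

Enumerate traces; 288 have nonzero weight after conditioning:
  (U=0, V=1, Y=0, Z=0, X=2, W=0) weight 1/3600
  (U=0, V=1, Y=0, Z=0, X=2, W=1) weight 1/2400
  (U=0, V=1, Y=0, Z=0, X=2, W=2) weight 1/7200
  (U=0, V=1, Y=0, Z=0, X=2, W=3) weight 1/1800
  (U=0, V=1, Y=0, Z=0, X=3, W=0) weight 1/3600
  (U=0, V=1, Y=0, Z=0, X=3, W=1) weight 1/2400
  (U=0, V=1, Y=0, Z=0, X=3, W=2) weight 1/7200
  (U=0, V=1, Y=0, Z=0, X=3, W=3) weight 1/1800
  (U=1, V=0, Y=0, Z=0, X=2, W=0) weight 1/900
  … 279 more
Group by V:
  weight(V=0) = 2/5
  weight(V=1) = 2/15
Total weight = 2/5 + 2/15 = 8/15
P(V=0 | obs) = 2/5 / 8/15 = 3/4
P(V=1 | obs) = 2/15 / 8/15 = 1/4

P(V = 0 | obs) = 3/4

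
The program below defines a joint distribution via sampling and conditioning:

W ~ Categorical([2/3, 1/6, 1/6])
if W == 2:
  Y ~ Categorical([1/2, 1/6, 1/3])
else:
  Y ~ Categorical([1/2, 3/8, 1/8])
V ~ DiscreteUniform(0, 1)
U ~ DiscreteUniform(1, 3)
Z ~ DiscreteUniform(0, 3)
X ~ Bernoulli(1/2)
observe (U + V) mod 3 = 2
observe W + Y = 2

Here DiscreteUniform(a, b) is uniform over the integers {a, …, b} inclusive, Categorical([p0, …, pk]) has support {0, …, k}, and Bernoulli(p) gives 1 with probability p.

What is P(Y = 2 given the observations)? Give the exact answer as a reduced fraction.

Enumerate traces; 48 have nonzero weight after conditioning:
  (W=0, Y=2, V=0, U=2, Z=0, X=0) weight 1/576
  (W=0, Y=2, V=0, U=2, Z=0, X=1) weight 1/576
  (W=0, Y=2, V=0, U=2, Z=1, X=0) weight 1/576
  (W=0, Y=2, V=0, U=2, Z=1, X=1) weight 1/576
  (W=0, Y=2, V=0, U=2, Z=2, X=0) weight 1/576
  (W=0, Y=2, V=0, U=2, Z=2, X=1) weight 1/576
  (W=0, Y=2, V=0, U=2, Z=3, X=0) weight 1/576
  (W=0, Y=2, V=0, U=2, Z=3, X=1) weight 1/576
  (W=1, Y=1, V=0, U=2, Z=0, X=0) weight 1/768
  (W=2, Y=0, V=0, U=2, Z=0, X=0) weight 1/576
  … 38 more
Group by Y:
  weight(Y=0) = 1/36
  weight(Y=1) = 1/48
  weight(Y=2) = 1/36
Total weight = 1/36 + 1/48 + 1/36 = 11/144
P(Y=0 | obs) = 1/36 / 11/144 = 4/11
P(Y=1 | obs) = 1/48 / 11/144 = 3/11
P(Y=2 | obs) = 1/36 / 11/144 = 4/11

P(Y = 2 | obs) = 4/11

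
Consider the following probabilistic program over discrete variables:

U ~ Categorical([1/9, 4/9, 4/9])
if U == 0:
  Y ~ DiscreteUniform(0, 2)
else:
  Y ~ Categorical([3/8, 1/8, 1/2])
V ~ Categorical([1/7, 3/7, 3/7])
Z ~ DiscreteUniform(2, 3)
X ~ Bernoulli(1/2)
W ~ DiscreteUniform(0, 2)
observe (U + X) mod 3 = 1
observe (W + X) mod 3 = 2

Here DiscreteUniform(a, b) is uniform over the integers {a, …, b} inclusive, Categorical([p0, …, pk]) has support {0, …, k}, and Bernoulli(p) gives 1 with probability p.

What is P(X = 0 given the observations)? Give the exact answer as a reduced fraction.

Enumerate traces; 36 have nonzero weight after conditioning:
  (U=0, Y=0, V=0, Z=2, X=1, W=1) weight 1/2268
  (U=0, Y=0, V=0, Z=3, X=1, W=1) weight 1/2268
  (U=0, Y=0, V=1, Z=2, X=1, W=1) weight 1/756
  (U=0, Y=0, V=1, Z=3, X=1, W=1) weight 1/756
  (U=0, Y=0, V=2, Z=2, X=1, W=1) weight 1/756
  (U=0, Y=0, V=2, Z=3, X=1, W=1) weight 1/756
  (U=0, Y=1, V=0, Z=2, X=1, W=1) weight 1/2268
  (U=0, Y=1, V=0, Z=3, X=1, W=1) weight 1/2268
  (U=1, Y=0, V=0, Z=2, X=0, W=2) weight 1/504
  … 27 more
Group by X:
  weight(X=0) = 2/27
  weight(X=1) = 1/54
Total weight = 2/27 + 1/54 = 5/54
P(X=0 | obs) = 2/27 / 5/54 = 4/5
P(X=1 | obs) = 1/54 / 5/54 = 1/5

P(X = 0 | obs) = 4/5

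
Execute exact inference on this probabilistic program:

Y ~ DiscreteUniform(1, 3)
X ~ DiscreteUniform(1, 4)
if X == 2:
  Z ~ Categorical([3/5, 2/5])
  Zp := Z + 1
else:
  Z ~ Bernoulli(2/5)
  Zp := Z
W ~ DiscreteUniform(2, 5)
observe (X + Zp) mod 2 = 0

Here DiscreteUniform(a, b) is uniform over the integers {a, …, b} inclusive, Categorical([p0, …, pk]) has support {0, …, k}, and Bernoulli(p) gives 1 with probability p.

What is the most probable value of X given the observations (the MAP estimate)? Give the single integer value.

Enumerate traces; 48 have nonzero weight after conditioning:
  (Y=1, X=1, Z=1, W=2) weight 1/120
  (Y=1, X=1, Z=1, W=3) weight 1/120
  (Y=1, X=1, Z=1, W=4) weight 1/120
  (Y=1, X=1, Z=1, W=5) weight 1/120
  (Y=1, X=2, Z=1, W=2) weight 1/120
  (Y=1, X=2, Z=1, W=3) weight 1/120
  (Y=1, X=2, Z=1, W=4) weight 1/120
  (Y=1, X=2, Z=1, W=5) weight 1/120
  (Y=1, X=3, Z=1, W=2) weight 1/120
  (Y=1, X=4, Z=0, W=2) weight 1/80
  … 38 more
Group by X:
  weight(X=1) = 1/10
  weight(X=2) = 1/10
  weight(X=3) = 1/10
  weight(X=4) = 3/20
Total weight = 1/10 + 1/10 + 1/10 + 3/20 = 9/20
P(X=1 | obs) = 1/10 / 9/20 = 2/9
P(X=2 | obs) = 1/10 / 9/20 = 2/9
P(X=3 | obs) = 1/10 / 9/20 = 2/9
P(X=4 | obs) = 3/20 / 9/20 = 1/3
argmax = 4

argmax_v P(X = v | obs) = 4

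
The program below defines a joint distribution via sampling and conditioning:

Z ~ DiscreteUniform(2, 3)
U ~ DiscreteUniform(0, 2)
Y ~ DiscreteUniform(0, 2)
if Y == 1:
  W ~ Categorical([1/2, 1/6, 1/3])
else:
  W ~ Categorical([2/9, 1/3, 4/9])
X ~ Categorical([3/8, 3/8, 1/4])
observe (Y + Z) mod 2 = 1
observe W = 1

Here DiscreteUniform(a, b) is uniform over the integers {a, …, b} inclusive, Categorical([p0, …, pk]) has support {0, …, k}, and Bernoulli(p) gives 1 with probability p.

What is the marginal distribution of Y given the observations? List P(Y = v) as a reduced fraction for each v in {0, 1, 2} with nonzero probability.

P(Y=0) = 2/5, P(Y=1) = 1/5, P(Y=2) = 2/5

Enumerate traces; 27 have nonzero weight after conditioning:
  (Z=2, U=0, Y=1, W=1, X=0) weight 1/288
  (Z=2, U=0, Y=1, W=1, X=1) weight 1/288
  (Z=2, U=0, Y=1, W=1, X=2) weight 1/432
  (Z=2, U=1, Y=1, W=1, X=0) weight 1/288
  (Z=2, U=1, Y=1, W=1, X=1) weight 1/288
  (Z=2, U=1, Y=1, W=1, X=2) weight 1/432
  (Z=2, U=2, Y=1, W=1, X=0) weight 1/288
  (Z=2, U=2, Y=1, W=1, X=1) weight 1/288
  (Z=3, U=0, Y=0, W=1, X=0) weight 1/144
  (Z=3, U=0, Y=2, W=1, X=0) weight 1/144
  … 17 more
Group by Y:
  weight(Y=0) = 1/18
  weight(Y=1) = 1/36
  weight(Y=2) = 1/18
Total weight = 1/18 + 1/36 + 1/18 = 5/36
P(Y=0 | obs) = 1/18 / 5/36 = 2/5
P(Y=1 | obs) = 1/36 / 5/36 = 1/5
P(Y=2 | obs) = 1/18 / 5/36 = 2/5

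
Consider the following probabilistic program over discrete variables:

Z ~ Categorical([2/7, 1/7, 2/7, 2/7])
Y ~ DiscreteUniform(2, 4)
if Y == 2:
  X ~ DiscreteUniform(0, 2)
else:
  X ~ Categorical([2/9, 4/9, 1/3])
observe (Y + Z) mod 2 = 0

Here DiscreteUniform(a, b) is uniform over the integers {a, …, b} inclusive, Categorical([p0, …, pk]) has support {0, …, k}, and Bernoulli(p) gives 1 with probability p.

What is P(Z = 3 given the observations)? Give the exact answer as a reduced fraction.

Enumerate traces; 18 have nonzero weight after conditioning:
  (Z=0, Y=2, X=0) weight 2/63
  (Z=0, Y=2, X=1) weight 2/63
  (Z=0, Y=2, X=2) weight 2/63
  (Z=0, Y=4, X=0) weight 4/189
  (Z=0, Y=4, X=1) weight 8/189
  (Z=0, Y=4, X=2) weight 2/63
  (Z=1, Y=3, X=0) weight 2/189
  (Z=1, Y=3, X=1) weight 4/189
  (Z=2, Y=2, X=0) weight 2/63
  (Z=3, Y=3, X=0) weight 4/189
  … 8 more
Group by Z:
  weight(Z=0) = 4/21
  weight(Z=1) = 1/21
  weight(Z=2) = 4/21
  weight(Z=3) = 2/21
Total weight = 4/21 + 1/21 + 4/21 + 2/21 = 11/21
P(Z=0 | obs) = 4/21 / 11/21 = 4/11
P(Z=1 | obs) = 1/21 / 11/21 = 1/11
P(Z=2 | obs) = 4/21 / 11/21 = 4/11
P(Z=3 | obs) = 2/21 / 11/21 = 2/11

P(Z = 3 | obs) = 2/11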